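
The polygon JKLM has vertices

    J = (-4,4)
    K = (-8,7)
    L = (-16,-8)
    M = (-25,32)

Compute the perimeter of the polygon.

98

|JK| = √((-4)² + (3)²) = √25 = 5
|KL| = √((-8)² + (-15)²) = √289 = 17
|LM| = √((-9)² + (40)²) = √1681 = 41
|MJ| = √((21)² + (-28)²) = √1225 = 35
Perimeter = 5 + 17 + 41 + 35 = 98.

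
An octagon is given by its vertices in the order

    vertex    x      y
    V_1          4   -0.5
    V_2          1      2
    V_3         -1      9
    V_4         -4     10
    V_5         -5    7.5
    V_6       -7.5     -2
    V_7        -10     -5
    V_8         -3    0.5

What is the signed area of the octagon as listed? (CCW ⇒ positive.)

64.375

Σ = (8.5) + (11) + (26) + (20) + (66.25) + (17.5) + (-20) + (-0.5) = 128.75
Signed area = Σ/2 = 64.375 (positive ⇒ counter-clockwise traversal).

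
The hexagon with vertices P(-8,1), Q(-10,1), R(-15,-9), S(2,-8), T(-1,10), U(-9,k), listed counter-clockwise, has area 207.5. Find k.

The doubled signed area Σ (x_i y_{i+1} − x_{i+1} y_i) is linear in k.
With k=0 it equals 338; the coefficient of k is 7 (from the two edges through U).
So 7·k + 338 = 2·207.5 = 415 ⇒ k = 11.

11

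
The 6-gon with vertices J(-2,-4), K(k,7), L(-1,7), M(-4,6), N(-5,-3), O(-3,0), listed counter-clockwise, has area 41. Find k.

Write out the shoelace sum; only the two edges meeting at K involve k:
2·Area = [((-2)·7 − k·(-4)) + (k·7 − (-1)·7)] + 67
       = 11·k + 60 = 82
⇒ k = 2.

2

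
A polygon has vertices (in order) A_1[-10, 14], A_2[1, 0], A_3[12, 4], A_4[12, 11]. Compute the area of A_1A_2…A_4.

176

Apply the surveyor's formula: 2A = Σ (x_i·y_{i+1} − x_{i+1}·y_i), indices taken mod 4.
Cross-terms: -14, 4, 84, 278  ⇒  Σ = 352
Area = |Σ|/2 = 176.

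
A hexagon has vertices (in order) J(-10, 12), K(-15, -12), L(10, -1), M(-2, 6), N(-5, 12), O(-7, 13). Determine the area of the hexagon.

Apply the surveyor's formula: 2A = Σ (x_i·y_{i+1} − x_{i+1}·y_i), indices taken mod 6.
Σ = (300) + (135) + (58) + (6) + (19) + (46) = 564
Area = |Σ|/2 = 282.

282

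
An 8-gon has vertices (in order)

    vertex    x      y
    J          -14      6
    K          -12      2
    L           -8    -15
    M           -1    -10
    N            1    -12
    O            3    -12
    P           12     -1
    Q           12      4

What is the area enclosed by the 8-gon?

Σ = (44) + (196) + (65) + (22) + (24) + (141) + (60) + (128) = 680
Area = |Σ|/2 = 340.

340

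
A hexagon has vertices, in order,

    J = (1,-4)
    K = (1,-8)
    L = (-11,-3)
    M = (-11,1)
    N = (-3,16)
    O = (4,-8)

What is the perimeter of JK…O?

68

|JK| = √((0)² + (-4)²) = √16 = 4
|KL| = √((-12)² + (5)²) = √169 = 13
|LM| = √((0)² + (4)²) = √16 = 4
|MN| = √((8)² + (15)²) = √289 = 17
|NO| = √((7)² + (-24)²) = √625 = 25
|OJ| = √((-3)² + (4)²) = √25 = 5
Perimeter = 4 + 13 + 4 + 17 + 25 + 5 = 68.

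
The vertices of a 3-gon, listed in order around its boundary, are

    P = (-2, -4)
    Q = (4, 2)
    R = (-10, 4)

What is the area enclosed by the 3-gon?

48

Apply the shoelace formula: 2A = Σ (x_i·y_{i+1} − x_{i+1}·y_i), indices taken mod 3.
P→Q: (-2)(2) − (4)(-4) = 12
Q→R: (4)(4) − (-10)(2) = 36
R→P: (-10)(-4) − (-2)(4) = 48
Σ = 96
Area = |Σ|/2 = 48.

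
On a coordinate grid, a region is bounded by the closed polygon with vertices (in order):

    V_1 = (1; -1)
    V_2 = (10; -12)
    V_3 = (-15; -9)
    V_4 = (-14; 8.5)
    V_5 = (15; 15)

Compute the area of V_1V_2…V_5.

446.5

Apply Gauss's area formula: 2A = Σ (x_i·y_{i+1} − x_{i+1}·y_i), indices taken mod 5.
Cross-terms: -2, -270, -253.5, -337.5, -30  ⇒  Σ = -893
Area = |Σ|/2 = 446.5.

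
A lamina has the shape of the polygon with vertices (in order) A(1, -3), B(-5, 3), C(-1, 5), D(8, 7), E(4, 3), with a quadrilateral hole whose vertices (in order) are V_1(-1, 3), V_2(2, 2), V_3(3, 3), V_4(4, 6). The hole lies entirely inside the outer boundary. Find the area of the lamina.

42

Outer boundary:
Apply the shoelace (surveyor's) formula: 2A = Σ (x_i·y_{i+1} − x_{i+1}·y_i), indices taken mod 5.
Σ = (-12) + (-22) + (-47) + (-4) + (-15) = -100
Area = |Σ|/2 = 50.
Hole:
Apply the surveyor's formula: 2A = Σ (x_i·y_{i+1} − x_{i+1}·y_i), indices taken mod 4.
V_1→V_2: (-1)(2) − (2)(3) = -8
V_2→V_3: (2)(3) − (3)(2) = 0
V_3→V_4: (3)(6) − (4)(3) = 6
V_4→V_1: (4)(3) − (-1)(6) = 18
Σ = 16
Area = |Σ|/2 = 8.
Net area = 50 − 8 = 42.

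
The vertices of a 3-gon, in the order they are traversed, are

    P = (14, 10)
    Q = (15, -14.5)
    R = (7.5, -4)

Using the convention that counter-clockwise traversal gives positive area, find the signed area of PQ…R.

-86.625

Σ = (-353) + (48.75) + (131) = -173.25
Signed area = Σ/2 = -86.625 (negative ⇒ clockwise traversal).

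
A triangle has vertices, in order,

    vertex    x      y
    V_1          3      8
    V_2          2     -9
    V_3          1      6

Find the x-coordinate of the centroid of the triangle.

2

Apply the surveyor's formula. First the cross-terms c_i = x_i·y_{i+1} − x_{i+1}·y_i:
  -43, 21, -10  ⇒  2A = -32, A = -16.
Then Σ (x_i + x_{i+1})·c_i = -192, so x̄ = -192 / (6·(-16)) = 2.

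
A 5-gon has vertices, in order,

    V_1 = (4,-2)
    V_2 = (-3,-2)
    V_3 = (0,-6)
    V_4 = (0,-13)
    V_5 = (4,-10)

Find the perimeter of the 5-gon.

|V_1V_2| = √((-7)² + (0)²) = √49 = 7
|V_2V_3| = √((3)² + (-4)²) = √25 = 5
|V_3V_4| = √((0)² + (-7)²) = √49 = 7
|V_4V_5| = √((4)² + (3)²) = √25 = 5
|V_5V_1| = √((0)² + (8)²) = √64 = 8
Perimeter = 7 + 5 + 7 + 5 + 8 = 32.

32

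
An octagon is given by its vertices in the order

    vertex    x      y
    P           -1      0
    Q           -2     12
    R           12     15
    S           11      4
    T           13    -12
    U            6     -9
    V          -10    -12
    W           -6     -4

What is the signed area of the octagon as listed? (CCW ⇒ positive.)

Apply the shoelace (surveyor's) formula: 2A = Σ (x_i·y_{i+1} − x_{i+1}·y_i), indices taken mod 8.
P→Q: (-1)(12) − (-2)(0) = -12
Q→R: (-2)(15) − (12)(12) = -174
R→S: (12)(4) − (11)(15) = -117
S→T: (11)(-12) − (13)(4) = -184
T→U: (13)(-9) − (6)(-12) = -45
U→V: (6)(-12) − (-10)(-9) = -162
V→W: (-10)(-4) − (-6)(-12) = -32
W→P: (-6)(0) − (-1)(-4) = -4
Σ = -730
Signed area = Σ/2 = -365 (negative ⇒ clockwise traversal).

-365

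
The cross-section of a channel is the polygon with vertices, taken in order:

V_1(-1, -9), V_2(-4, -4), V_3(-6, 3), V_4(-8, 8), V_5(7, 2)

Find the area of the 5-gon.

Apply Gauss's area formula: 2A = Σ (x_i·y_{i+1} − x_{i+1}·y_i), indices taken mod 5.
Σ = (-32) + (-36) + (-24) + (-72) + (-61) = -225
Area = |Σ|/2 = 112.5.

112.5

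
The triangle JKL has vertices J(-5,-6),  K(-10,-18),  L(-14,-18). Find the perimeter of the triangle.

32

|JK| = √((-5)² + (-12)²) = √169 = 13
|KL| = √((-4)² + (0)²) = √16 = 4
|LJ| = √((9)² + (12)²) = √225 = 15
Perimeter = 13 + 4 + 15 = 32.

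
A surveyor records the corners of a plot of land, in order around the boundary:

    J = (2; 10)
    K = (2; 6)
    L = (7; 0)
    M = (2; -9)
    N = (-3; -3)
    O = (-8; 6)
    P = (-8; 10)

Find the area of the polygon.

Apply the surveyor's formula: 2A = Σ (x_i·y_{i+1} − x_{i+1}·y_i), indices taken mod 7.
Cross-terms: -8, -42, -63, -33, -42, -32, -100  ⇒  Σ = -320
Area = |Σ|/2 = 160.

160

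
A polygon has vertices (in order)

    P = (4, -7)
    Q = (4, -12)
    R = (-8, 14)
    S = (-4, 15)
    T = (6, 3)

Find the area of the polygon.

140

Apply Gauss's area formula: 2A = Σ (x_i·y_{i+1} − x_{i+1}·y_i), indices taken mod 5.
Σ = (-20) + (-40) + (-64) + (-102) + (-54) = -280
Area = |Σ|/2 = 140.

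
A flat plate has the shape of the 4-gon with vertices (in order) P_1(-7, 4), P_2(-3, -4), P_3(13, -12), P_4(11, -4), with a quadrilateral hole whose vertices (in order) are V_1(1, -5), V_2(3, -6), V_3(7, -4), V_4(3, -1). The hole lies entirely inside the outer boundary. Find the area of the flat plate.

97

Outer boundary:
Apply Gauss's area formula: 2A = Σ (x_i·y_{i+1} − x_{i+1}·y_i), indices taken mod 4.
P_1→P_2: (-7)(-4) − (-3)(4) = 40
P_2→P_3: (-3)(-12) − (13)(-4) = 88
P_3→P_4: (13)(-4) − (11)(-12) = 80
P_4→P_1: (11)(4) − (-7)(-4) = 16
Σ = 224
Area = |Σ|/2 = 112.
Hole:
V_1→V_2: (1)(-6) − (3)(-5) = 9
V_2→V_3: (3)(-4) − (7)(-6) = 30
V_3→V_4: (7)(-1) − (3)(-4) = 5
V_4→V_1: (3)(-5) − (1)(-1) = -14
Σ = 30
Area = |Σ|/2 = 15.
Net area = 112 − 15 = 97.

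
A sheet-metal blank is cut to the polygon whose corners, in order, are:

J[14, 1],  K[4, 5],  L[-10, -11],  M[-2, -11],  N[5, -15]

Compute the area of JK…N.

230

Σ = (66) + (6) + (88) + (85) + (215) = 460
Area = |Σ|/2 = 230.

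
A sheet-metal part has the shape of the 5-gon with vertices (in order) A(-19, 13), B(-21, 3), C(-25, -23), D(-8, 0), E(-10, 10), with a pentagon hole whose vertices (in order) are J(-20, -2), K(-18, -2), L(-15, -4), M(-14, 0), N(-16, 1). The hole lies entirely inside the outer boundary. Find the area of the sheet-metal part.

Outer boundary:
Cross-terms: 216, 558, -184, -80, 60  ⇒  Σ = 570
Area = |Σ|/2 = 285.
Hole:
Cross-terms: 4, 42, -56, -14, 52  ⇒  Σ = 28
Area = |Σ|/2 = 14.
Net area = 285 − 14 = 271.

271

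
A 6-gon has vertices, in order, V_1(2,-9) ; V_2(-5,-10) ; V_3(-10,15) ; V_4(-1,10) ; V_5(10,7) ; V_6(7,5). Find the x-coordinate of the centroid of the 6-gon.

Apply the shoelace (surveyor's) formula. First the cross-terms c_i = x_i·y_{i+1} − x_{i+1}·y_i:
  -65, -175, -85, -107, 1, -73  ⇒  2A = -504, A = -252.
Then Σ (x_i + x_{i+1})·c_i = 2152, so x̄ = 2152 / (6·(-252)) = -269/189.

-269/189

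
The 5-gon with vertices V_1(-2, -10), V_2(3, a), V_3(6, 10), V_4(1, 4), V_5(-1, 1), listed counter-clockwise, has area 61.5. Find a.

-4

Write out the shoelace sum; only the two edges meeting at V_2 involve a:
2·Area = [((-2)·a − 3·(-10)) + (3·10 − 6·a)] + 31
       = -8·a + 91 = 123
⇒ a = -4.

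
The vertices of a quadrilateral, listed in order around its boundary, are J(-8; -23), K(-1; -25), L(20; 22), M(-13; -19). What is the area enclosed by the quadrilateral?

Apply Gauss's area formula: 2A = Σ (x_i·y_{i+1} − x_{i+1}·y_i), indices taken mod 4.
Cross-terms: 177, 478, -94, 147  ⇒  Σ = 708
Area = |Σ|/2 = 354.

354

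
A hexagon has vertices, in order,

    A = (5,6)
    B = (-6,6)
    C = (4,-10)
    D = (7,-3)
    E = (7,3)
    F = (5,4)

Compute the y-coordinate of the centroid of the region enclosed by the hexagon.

17/135

Apply the surveyor's formula. First the cross-terms c_i = x_i·y_{i+1} − x_{i+1}·y_i:
  66, 36, 58, 42, 13, 10  ⇒  2A = 225, A = 112.5.
Then Σ (y_i + y_{i+1})·c_i = 85, so ȳ = 85 / (6·112.5) = 17/135.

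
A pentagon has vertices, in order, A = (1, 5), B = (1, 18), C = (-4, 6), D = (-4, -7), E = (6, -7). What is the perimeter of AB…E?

|AB| = √((0)² + (13)²) = √169 = 13
|BC| = √((-5)² + (-12)²) = √169 = 13
|CD| = √((0)² + (-13)²) = √169 = 13
|DE| = √((10)² + (0)²) = √100 = 10
|EA| = √((-5)² + (12)²) = √169 = 13
Perimeter = 13 + 13 + 13 + 10 + 13 = 62.

62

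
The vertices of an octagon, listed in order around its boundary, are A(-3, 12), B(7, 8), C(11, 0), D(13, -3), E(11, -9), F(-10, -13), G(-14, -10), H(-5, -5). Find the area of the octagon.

Apply Gauss's area formula: 2A = Σ (x_i·y_{i+1} − x_{i+1}·y_i), indices taken mod 8.
Σ = (-108) + (-88) + (-33) + (-84) + (-233) + (-82) + (20) + (-75) = -683
Area = |Σ|/2 = 341.5.

341.5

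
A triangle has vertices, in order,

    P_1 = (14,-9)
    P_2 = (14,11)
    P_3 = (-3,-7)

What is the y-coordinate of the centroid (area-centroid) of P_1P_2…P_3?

Apply Gauss's area formula. First the cross-terms c_i = x_i·y_{i+1} − x_{i+1}·y_i:
  280, -65, 125  ⇒  2A = 340, A = 170.
Then Σ (y_i + y_{i+1})·c_i = -1700, so ȳ = -1700 / (6·170) = -5/3.

-5/3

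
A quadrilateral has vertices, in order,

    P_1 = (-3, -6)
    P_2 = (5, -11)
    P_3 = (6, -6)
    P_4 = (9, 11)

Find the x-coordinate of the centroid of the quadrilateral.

122/33

Apply the shoelace (surveyor's) formula. First the cross-terms c_i = x_i·y_{i+1} − x_{i+1}·y_i:
  63, 36, 120, -21  ⇒  2A = 198, A = 99.
Then Σ (x_i + x_{i+1})·c_i = 2196, so x̄ = 2196 / (6·99) = 122/33.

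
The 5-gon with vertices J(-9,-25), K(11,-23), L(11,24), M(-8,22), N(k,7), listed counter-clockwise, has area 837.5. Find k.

-5

The doubled signed area Σ (x_i y_{i+1} − x_{i+1} y_i) is linear in k.
With k=0 it equals 1440; the coefficient of k is -47 (from the two edges through N).
So -47·k + 1440 = 2·837.5 = 1675 ⇒ k = -5.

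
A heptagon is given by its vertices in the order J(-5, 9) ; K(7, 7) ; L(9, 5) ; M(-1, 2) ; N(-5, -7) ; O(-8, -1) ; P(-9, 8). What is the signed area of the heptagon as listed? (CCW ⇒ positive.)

Apply the surveyor's formula: 2A = Σ (x_i·y_{i+1} − x_{i+1}·y_i), indices taken mod 7.
Σ = (-98) + (-28) + (23) + (17) + (-51) + (-73) + (-41) = -251
Signed area = Σ/2 = -125.5 (negative ⇒ clockwise traversal).

-125.5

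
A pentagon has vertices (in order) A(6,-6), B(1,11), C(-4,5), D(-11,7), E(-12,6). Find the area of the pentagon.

101

Cross-terms: 72, 49, 27, 18, 36  ⇒  Σ = 202
Area = |Σ|/2 = 101.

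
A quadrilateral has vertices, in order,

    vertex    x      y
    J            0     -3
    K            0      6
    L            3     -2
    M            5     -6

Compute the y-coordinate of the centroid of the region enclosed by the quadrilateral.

Apply Gauss's area formula. First the cross-terms c_i = x_i·y_{i+1} − x_{i+1}·y_i:
  0, -18, -8, -15  ⇒  2A = -41, A = -20.5.
Then Σ (y_i + y_{i+1})·c_i = 127, so ȳ = 127 / (6·(-20.5)) = -127/123.

-127/123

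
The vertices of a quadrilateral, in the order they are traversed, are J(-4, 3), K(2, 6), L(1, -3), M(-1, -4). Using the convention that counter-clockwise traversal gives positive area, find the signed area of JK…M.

-34

Σ = (-30) + (-12) + (-7) + (-19) = -68
Signed area = Σ/2 = -34 (negative ⇒ clockwise traversal).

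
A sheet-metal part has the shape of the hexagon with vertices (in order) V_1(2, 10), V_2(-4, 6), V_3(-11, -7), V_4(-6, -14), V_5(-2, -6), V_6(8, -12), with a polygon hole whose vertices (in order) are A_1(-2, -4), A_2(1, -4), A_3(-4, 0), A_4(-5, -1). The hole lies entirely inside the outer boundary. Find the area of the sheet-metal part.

212

Outer boundary:
Apply Gauss's area formula: 2A = Σ (x_i·y_{i+1} − x_{i+1}·y_i), indices taken mod 6.
Cross-terms: 52, 94, 112, 8, 72, 104  ⇒  Σ = 442
Area = |Σ|/2 = 221.
Hole:
Σ = (12) + (-16) + (4) + (18) = 18
Area = |Σ|/2 = 9.
Net area = 221 − 9 = 212.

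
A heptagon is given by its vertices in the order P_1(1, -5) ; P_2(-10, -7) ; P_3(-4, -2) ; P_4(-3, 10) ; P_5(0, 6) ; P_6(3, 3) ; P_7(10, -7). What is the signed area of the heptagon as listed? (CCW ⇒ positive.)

Apply the shoelace (surveyor's) formula: 2A = Σ (x_i·y_{i+1} − x_{i+1}·y_i), indices taken mod 7.
Σ = (-57) + (-8) + (-46) + (-18) + (-18) + (-51) + (-43) = -241
Signed area = Σ/2 = -120.5 (negative ⇒ clockwise traversal).

-120.5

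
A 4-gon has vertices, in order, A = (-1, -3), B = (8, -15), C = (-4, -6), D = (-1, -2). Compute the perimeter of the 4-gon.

|AB| = √((9)² + (-12)²) = √225 = 15
|BC| = √((-12)² + (9)²) = √225 = 15
|CD| = √((3)² + (4)²) = √25 = 5
|DA| = √((0)² + (-1)²) = √1 = 1
Perimeter = 15 + 15 + 5 + 1 = 36.

36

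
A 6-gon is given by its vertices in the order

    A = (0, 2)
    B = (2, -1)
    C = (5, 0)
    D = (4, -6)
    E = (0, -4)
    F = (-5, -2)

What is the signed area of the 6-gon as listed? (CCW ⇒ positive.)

Apply the shoelace formula: 2A = Σ (x_i·y_{i+1} − x_{i+1}·y_i), indices taken mod 6.
Σ = (-4) + (5) + (-30) + (-16) + (-20) + (-10) = -75
Signed area = Σ/2 = -37.5 (negative ⇒ clockwise traversal).

-37.5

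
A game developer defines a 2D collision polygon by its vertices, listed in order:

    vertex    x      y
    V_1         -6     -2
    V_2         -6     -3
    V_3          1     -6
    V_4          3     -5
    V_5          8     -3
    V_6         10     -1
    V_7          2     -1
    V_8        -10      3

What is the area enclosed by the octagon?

Apply the shoelace formula: 2A = Σ (x_i·y_{i+1} − x_{i+1}·y_i), indices taken mod 8.
Σ = (6) + (39) + (13) + (31) + (22) + (-8) + (-4) + (38) = 137
Area = |Σ|/2 = 68.5.

68.5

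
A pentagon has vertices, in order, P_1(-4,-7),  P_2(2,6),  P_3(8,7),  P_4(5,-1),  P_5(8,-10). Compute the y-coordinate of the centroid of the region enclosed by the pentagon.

Apply the shoelace formula. First the cross-terms c_i = x_i·y_{i+1} − x_{i+1}·y_i:
  -10, -34, -43, -42, -96  ⇒  2A = -225, A = -112.5.
Then Σ (y_i + y_{i+1})·c_i = 1404, so ȳ = 1404 / (6·(-112.5)) = -2.08.

-2.08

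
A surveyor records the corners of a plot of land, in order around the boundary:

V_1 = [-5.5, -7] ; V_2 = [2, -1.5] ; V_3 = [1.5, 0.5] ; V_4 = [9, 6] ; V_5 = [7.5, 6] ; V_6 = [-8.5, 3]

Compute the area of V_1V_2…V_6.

Apply the surveyor's formula: 2A = Σ (x_i·y_{i+1} − x_{i+1}·y_i), indices taken mod 6.
V_1→V_2: (-5.5)(-1.5) − (2)(-7) = 22.25
V_2→V_3: (2)(0.5) − (1.5)(-1.5) = 3.25
V_3→V_4: (1.5)(6) − (9)(0.5) = 4.5
V_4→V_5: (9)(6) − (7.5)(6) = 9
V_5→V_6: (7.5)(3) − (-8.5)(6) = 73.5
V_6→V_1: (-8.5)(-7) − (-5.5)(3) = 76
Σ = 188.5
Area = |Σ|/2 = 94.25.

94.25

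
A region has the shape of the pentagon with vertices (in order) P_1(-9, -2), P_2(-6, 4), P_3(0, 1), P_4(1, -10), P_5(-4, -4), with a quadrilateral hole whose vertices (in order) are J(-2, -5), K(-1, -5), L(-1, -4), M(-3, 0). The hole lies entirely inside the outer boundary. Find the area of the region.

Outer boundary:
Apply the shoelace formula: 2A = Σ (x_i·y_{i+1} − x_{i+1}·y_i), indices taken mod 5.
Σ = (-48) + (-6) + (-1) + (-44) + (-28) = -127
Area = |Σ|/2 = 63.5.
Hole:
J→K: (-2)(-5) − (-1)(-5) = 5
K→L: (-1)(-4) − (-1)(-5) = -1
L→M: (-1)(0) − (-3)(-4) = -12
M→J: (-3)(-5) − (-2)(0) = 15
Σ = 7
Area = |Σ|/2 = 3.5.
Net area = 63.5 − 3.5 = 60.

60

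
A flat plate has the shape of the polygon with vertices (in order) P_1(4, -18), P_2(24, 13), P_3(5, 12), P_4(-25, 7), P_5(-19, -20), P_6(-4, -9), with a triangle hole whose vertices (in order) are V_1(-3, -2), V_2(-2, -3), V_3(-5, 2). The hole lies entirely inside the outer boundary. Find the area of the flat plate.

Outer boundary:
Apply the shoelace (surveyor's) formula: 2A = Σ (x_i·y_{i+1} − x_{i+1}·y_i), indices taken mod 6.
Cross-terms: 484, 223, 335, 633, 91, 108  ⇒  Σ = 1874
Area = |Σ|/2 = 937.
Hole:
Σ = (5) + (-19) + (16) = 2
Area = |Σ|/2 = 1.
Net area = 937 − 1 = 936.

936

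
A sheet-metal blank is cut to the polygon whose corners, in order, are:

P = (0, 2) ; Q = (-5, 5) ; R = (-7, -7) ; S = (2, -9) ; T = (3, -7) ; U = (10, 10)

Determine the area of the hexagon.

145

Apply the shoelace (surveyor's) formula: 2A = Σ (x_i·y_{i+1} − x_{i+1}·y_i), indices taken mod 6.
Σ = (10) + (70) + (77) + (13) + (100) + (20) = 290
Area = |Σ|/2 = 145.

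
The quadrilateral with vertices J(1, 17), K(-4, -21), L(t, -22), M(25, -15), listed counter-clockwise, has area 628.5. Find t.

Write out the shoelace sum; only the two edges meeting at L involve t:
2·Area = [((-4)·(-22) − t·(-21)) + (t·(-15) − 25·(-22))] + 487
       = 6·t + 1125 = 1257
⇒ t = 22.

22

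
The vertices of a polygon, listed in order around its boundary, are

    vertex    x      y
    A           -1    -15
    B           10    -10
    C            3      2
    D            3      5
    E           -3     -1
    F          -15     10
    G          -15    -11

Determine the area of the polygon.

Apply Gauss's area formula: 2A = Σ (x_i·y_{i+1} − x_{i+1}·y_i), indices taken mod 7.
Σ = (160) + (50) + (9) + (12) + (-45) + (315) + (214) = 715
Area = |Σ|/2 = 357.5.

357.5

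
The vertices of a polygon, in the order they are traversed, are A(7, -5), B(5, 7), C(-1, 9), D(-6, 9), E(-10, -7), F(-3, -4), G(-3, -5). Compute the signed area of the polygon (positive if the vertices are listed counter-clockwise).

Apply Gauss's area formula: 2A = Σ (x_i·y_{i+1} − x_{i+1}·y_i), indices taken mod 7.
A→B: (7)(7) − (5)(-5) = 74
B→C: (5)(9) − (-1)(7) = 52
C→D: (-1)(9) − (-6)(9) = 45
D→E: (-6)(-7) − (-10)(9) = 132
E→F: (-10)(-4) − (-3)(-7) = 19
F→G: (-3)(-5) − (-3)(-4) = 3
G→A: (-3)(-5) − (7)(-5) = 50
Σ = 375
Signed area = Σ/2 = 187.5 (positive ⇒ counter-clockwise traversal).

187.5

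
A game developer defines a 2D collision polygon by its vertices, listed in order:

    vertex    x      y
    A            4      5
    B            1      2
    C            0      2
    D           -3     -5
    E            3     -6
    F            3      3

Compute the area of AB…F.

Apply the surveyor's formula: 2A = Σ (x_i·y_{i+1} − x_{i+1}·y_i), indices taken mod 6.
Σ = (3) + (2) + (6) + (33) + (27) + (3) = 74
Area = |Σ|/2 = 37.

37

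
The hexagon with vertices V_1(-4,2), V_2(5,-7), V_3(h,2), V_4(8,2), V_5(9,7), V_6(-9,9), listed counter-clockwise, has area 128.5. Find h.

Write out the shoelace sum; only the two edges meeting at V_3 involve h:
2·Area = [(5·2 − h·(-7)) + (h·2 − 8·2)] + 218
       = 9·h + 212 = 257
⇒ h = 5.

5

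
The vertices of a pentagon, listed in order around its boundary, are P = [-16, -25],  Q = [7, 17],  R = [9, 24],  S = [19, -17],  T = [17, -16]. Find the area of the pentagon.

693.5

Σ = (-97) + (15) + (-609) + (-15) + (-681) = -1387
Area = |Σ|/2 = 693.5.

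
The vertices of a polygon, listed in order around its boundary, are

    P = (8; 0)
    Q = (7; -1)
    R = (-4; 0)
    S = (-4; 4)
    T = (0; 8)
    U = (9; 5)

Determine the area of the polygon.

86

Apply the shoelace formula: 2A = Σ (x_i·y_{i+1} − x_{i+1}·y_i), indices taken mod 6.
P→Q: (8)(-1) − (7)(0) = -8
Q→R: (7)(0) − (-4)(-1) = -4
R→S: (-4)(4) − (-4)(0) = -16
S→T: (-4)(8) − (0)(4) = -32
T→U: (0)(5) − (9)(8) = -72
U→P: (9)(0) − (8)(5) = -40
Σ = -172
Area = |Σ|/2 = 86.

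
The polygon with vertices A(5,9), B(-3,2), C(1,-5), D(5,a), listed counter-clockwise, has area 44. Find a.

The doubled signed area Σ (x_i y_{i+1} − x_{i+1} y_i) is linear in a.
With a=0 it equals 120; the coefficient of a is -4 (from the two edges through D).
So -4·a + 120 = 2·44 = 88 ⇒ a = 8.

8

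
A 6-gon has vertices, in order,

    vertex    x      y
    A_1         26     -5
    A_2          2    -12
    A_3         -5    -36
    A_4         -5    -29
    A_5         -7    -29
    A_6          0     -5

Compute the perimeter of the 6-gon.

|A_1A_2| = √((-24)² + (-7)²) = √625 = 25
|A_2A_3| = √((-7)² + (-24)²) = √625 = 25
|A_3A_4| = √((0)² + (7)²) = √49 = 7
|A_4A_5| = √((-2)² + (0)²) = √4 = 2
|A_5A_6| = √((7)² + (24)²) = √625 = 25
|A_6A_1| = √((26)² + (0)²) = √676 = 26
Perimeter = 25 + 25 + 7 + 2 + 25 + 26 = 110.

110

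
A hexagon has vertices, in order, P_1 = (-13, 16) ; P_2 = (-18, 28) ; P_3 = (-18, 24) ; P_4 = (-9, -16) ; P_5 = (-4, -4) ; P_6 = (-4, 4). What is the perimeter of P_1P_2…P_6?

94

|P_1P_2| = √((-5)² + (12)²) = √169 = 13
|P_2P_3| = √((0)² + (-4)²) = √16 = 4
|P_3P_4| = √((9)² + (-40)²) = √1681 = 41
|P_4P_5| = √((5)² + (12)²) = √169 = 13
|P_5P_6| = √((0)² + (8)²) = √64 = 8
|P_6P_1| = √((-9)² + (12)²) = √225 = 15
Perimeter = 13 + 4 + 41 + 13 + 8 + 15 = 94.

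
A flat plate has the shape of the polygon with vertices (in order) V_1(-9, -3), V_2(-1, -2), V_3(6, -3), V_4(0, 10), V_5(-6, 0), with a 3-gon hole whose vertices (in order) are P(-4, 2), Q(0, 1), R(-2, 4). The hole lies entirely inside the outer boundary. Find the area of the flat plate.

79

Outer boundary:
Apply the shoelace formula: 2A = Σ (x_i·y_{i+1} − x_{i+1}·y_i), indices taken mod 5.
Cross-terms: 15, 15, 60, 60, 18  ⇒  Σ = 168
Area = |Σ|/2 = 84.
Hole:
Apply the shoelace (surveyor's) formula: 2A = Σ (x_i·y_{i+1} − x_{i+1}·y_i), indices taken mod 3.
Σ = (-4) + (2) + (12) = 10
Area = |Σ|/2 = 5.
Net area = 84 − 5 = 79.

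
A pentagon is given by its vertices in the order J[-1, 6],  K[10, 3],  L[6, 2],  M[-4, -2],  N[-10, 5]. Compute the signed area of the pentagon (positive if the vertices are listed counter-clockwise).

-80

J→K: (-1)(3) − (10)(6) = -63
K→L: (10)(2) − (6)(3) = 2
L→M: (6)(-2) − (-4)(2) = -4
M→N: (-4)(5) − (-10)(-2) = -40
N→J: (-10)(6) − (-1)(5) = -55
Σ = -160
Signed area = Σ/2 = -80 (negative ⇒ clockwise traversal).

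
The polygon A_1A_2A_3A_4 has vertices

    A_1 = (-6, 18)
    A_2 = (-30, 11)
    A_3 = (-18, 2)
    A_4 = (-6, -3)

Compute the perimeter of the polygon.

|A_1A_2| = √((-24)² + (-7)²) = √625 = 25
|A_2A_3| = √((12)² + (-9)²) = √225 = 15
|A_3A_4| = √((12)² + (-5)²) = √169 = 13
|A_4A_1| = √((0)² + (21)²) = √441 = 21
Perimeter = 25 + 15 + 13 + 21 = 74.

74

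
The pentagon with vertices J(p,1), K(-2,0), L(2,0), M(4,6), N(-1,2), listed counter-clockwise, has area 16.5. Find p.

The doubled signed area Σ (x_i y_{i+1} − x_{i+1} y_i) is linear in p.
With p=0 it equals 27; the coefficient of p is -2 (from the two edges through J).
So -2·p + 27 = 2·16.5 = 33 ⇒ p = -3.

-3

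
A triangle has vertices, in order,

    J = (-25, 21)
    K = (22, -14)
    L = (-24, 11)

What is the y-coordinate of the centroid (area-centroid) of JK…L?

6

Apply the shoelace (surveyor's) formula. First the cross-terms c_i = x_i·y_{i+1} − x_{i+1}·y_i:
  -112, -94, -229  ⇒  2A = -435, A = -217.5.
Then Σ (y_i + y_{i+1})·c_i = -7830, so ȳ = -7830 / (6·(-217.5)) = 6.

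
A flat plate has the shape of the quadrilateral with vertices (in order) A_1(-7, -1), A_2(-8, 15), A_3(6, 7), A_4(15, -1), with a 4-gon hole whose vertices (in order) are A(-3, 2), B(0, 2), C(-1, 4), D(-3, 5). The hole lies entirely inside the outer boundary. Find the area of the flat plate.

190

Outer boundary:
Σ = (-113) + (-146) + (-111) + (-22) = -392
Area = |Σ|/2 = 196.
Hole:
Apply the shoelace formula: 2A = Σ (x_i·y_{i+1} − x_{i+1}·y_i), indices taken mod 4.
Σ = (-6) + (2) + (7) + (9) = 12
Area = |Σ|/2 = 6.
Net area = 196 − 6 = 190.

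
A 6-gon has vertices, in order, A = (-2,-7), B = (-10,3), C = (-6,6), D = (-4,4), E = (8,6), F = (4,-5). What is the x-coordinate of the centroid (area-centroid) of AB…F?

Apply the shoelace formula. First the cross-terms c_i = x_i·y_{i+1} − x_{i+1}·y_i:
  -76, -42, 0, -56, -64, -38  ⇒  2A = -276, A = -138.
Then Σ (x_i + x_{i+1})·c_i = 516, so x̄ = 516 / (6·(-138)) = -43/69.

-43/69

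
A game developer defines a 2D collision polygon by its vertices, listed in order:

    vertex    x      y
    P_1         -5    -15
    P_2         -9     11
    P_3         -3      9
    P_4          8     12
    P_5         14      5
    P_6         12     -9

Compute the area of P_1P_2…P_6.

442.5

Cross-terms: -190, -48, -108, -128, -186, -225  ⇒  Σ = -885
Area = |Σ|/2 = 442.5.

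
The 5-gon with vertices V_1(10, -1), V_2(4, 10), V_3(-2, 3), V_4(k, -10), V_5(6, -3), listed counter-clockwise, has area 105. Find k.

5

The doubled signed area Σ (x_i y_{i+1} − x_{i+1} y_i) is linear in k.
With k=0 it equals 240; the coefficient of k is -6 (from the two edges through V_4).
So -6·k + 240 = 2·105 = 210 ⇒ k = 5.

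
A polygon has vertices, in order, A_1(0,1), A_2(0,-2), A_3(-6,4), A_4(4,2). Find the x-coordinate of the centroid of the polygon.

Apply the shoelace formula. First the cross-terms c_i = x_i·y_{i+1} − x_{i+1}·y_i:
  0, -12, -28, 4  ⇒  2A = -36, A = -18.
Then Σ (x_i + x_{i+1})·c_i = 144, so x̄ = 144 / (6·(-18)) = -4/3.

-4/3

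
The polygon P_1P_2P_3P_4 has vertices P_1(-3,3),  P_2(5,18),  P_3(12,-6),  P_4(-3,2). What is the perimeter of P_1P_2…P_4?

60

|P_1P_2| = √((8)² + (15)²) = √289 = 17
|P_2P_3| = √((7)² + (-24)²) = √625 = 25
|P_3P_4| = √((-15)² + (8)²) = √289 = 17
|P_4P_1| = √((0)² + (1)²) = √1 = 1
Perimeter = 17 + 25 + 17 + 1 = 60.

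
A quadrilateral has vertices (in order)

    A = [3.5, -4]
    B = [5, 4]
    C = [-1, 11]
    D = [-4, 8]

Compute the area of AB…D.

58.5

A→B: (3.5)(4) − (5)(-4) = 34
B→C: (5)(11) − (-1)(4) = 59
C→D: (-1)(8) − (-4)(11) = 36
D→A: (-4)(-4) − (3.5)(8) = -12
Σ = 117
Area = |Σ|/2 = 58.5.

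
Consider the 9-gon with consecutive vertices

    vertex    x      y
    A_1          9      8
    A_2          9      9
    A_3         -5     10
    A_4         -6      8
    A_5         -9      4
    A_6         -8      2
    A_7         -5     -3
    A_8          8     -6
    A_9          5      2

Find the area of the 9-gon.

191

Σ = (9) + (135) + (20) + (48) + (14) + (34) + (54) + (46) + (22) = 382
Area = |Σ|/2 = 191.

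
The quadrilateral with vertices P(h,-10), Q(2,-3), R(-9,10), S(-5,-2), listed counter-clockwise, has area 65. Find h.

1

Write out the shoelace sum; only the two edges meeting at P involve h:
2·Area = [((-5)·(-10) − h·(-2)) + (h·(-3) − 2·(-10))] + 61
       = -1·h + 131 = 130
⇒ h = 1.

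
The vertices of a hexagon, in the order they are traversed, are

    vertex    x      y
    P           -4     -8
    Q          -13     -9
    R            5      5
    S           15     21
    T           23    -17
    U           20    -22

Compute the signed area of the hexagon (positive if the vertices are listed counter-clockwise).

Apply the shoelace formula: 2A = Σ (x_i·y_{i+1} − x_{i+1}·y_i), indices taken mod 6.
Σ = (-68) + (-20) + (30) + (-738) + (-166) + (-248) = -1210
Signed area = Σ/2 = -605 (negative ⇒ clockwise traversal).

-605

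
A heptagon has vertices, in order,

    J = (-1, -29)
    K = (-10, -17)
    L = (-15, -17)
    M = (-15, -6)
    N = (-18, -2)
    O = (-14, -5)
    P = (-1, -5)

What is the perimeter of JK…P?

|JK| = √((-9)² + (12)²) = √225 = 15
|KL| = √((-5)² + (0)²) = √25 = 5
|LM| = √((0)² + (11)²) = √121 = 11
|MN| = √((-3)² + (4)²) = √25 = 5
|NO| = √((4)² + (-3)²) = √25 = 5
|OP| = √((13)² + (0)²) = √169 = 13
|PJ| = √((0)² + (-24)²) = √576 = 24
Perimeter = 15 + 5 + 11 + 5 + 5 + 13 + 24 = 78.

78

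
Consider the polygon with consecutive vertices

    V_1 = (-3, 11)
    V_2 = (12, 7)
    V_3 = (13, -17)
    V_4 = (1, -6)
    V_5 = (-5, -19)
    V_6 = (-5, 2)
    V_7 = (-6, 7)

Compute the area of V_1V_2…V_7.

Σ = (-153) + (-295) + (-61) + (-49) + (-105) + (-23) + (-45) = -731
Area = |Σ|/2 = 365.5.

365.5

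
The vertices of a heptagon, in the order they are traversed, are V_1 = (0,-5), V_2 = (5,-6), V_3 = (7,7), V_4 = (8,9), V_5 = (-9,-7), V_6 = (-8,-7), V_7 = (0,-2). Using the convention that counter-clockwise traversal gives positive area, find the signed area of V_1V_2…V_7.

78.5

V_1→V_2: (0)(-6) − (5)(-5) = 25
V_2→V_3: (5)(7) − (7)(-6) = 77
V_3→V_4: (7)(9) − (8)(7) = 7
V_4→V_5: (8)(-7) − (-9)(9) = 25
V_5→V_6: (-9)(-7) − (-8)(-7) = 7
V_6→V_7: (-8)(-2) − (0)(-7) = 16
V_7→V_1: (0)(-5) − (0)(-2) = 0
Σ = 157
Signed area = Σ/2 = 78.5 (positive ⇒ counter-clockwise traversal).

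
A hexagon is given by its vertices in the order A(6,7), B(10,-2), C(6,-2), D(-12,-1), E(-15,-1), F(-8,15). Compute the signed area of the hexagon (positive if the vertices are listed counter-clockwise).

Apply the surveyor's formula: 2A = Σ (x_i·y_{i+1} − x_{i+1}·y_i), indices taken mod 6.
A→B: (6)(-2) − (10)(7) = -82
B→C: (10)(-2) − (6)(-2) = -8
C→D: (6)(-1) − (-12)(-2) = -30
D→E: (-12)(-1) − (-15)(-1) = -3
E→F: (-15)(15) − (-8)(-1) = -233
F→A: (-8)(7) − (6)(15) = -146
Σ = -502
Signed area = Σ/2 = -251 (negative ⇒ clockwise traversal).

-251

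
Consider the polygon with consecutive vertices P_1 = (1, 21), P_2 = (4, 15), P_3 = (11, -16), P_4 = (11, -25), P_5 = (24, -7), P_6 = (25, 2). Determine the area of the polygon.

Apply the shoelace (surveyor's) formula: 2A = Σ (x_i·y_{i+1} − x_{i+1}·y_i), indices taken mod 6.
Cross-terms: -69, -229, -99, 523, 223, 523  ⇒  Σ = 872
Area = |Σ|/2 = 436.

436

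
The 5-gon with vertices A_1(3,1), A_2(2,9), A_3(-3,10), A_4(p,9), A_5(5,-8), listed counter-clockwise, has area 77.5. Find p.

-7

The doubled signed area Σ (x_i y_{i+1} − x_{i+1} y_i) is linear in p.
With p=0 it equals 29; the coefficient of p is -18 (from the two edges through A_4).
So -18·p + 29 = 2·77.5 = 155 ⇒ p = -7.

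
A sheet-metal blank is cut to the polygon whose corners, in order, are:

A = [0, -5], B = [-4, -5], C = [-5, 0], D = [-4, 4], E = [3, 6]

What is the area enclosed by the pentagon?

58

Apply the shoelace (surveyor's) formula: 2A = Σ (x_i·y_{i+1} − x_{i+1}·y_i), indices taken mod 5.
A→B: (0)(-5) − (-4)(-5) = -20
B→C: (-4)(0) − (-5)(-5) = -25
C→D: (-5)(4) − (-4)(0) = -20
D→E: (-4)(6) − (3)(4) = -36
E→A: (3)(-5) − (0)(6) = -15
Σ = -116
Area = |Σ|/2 = 58.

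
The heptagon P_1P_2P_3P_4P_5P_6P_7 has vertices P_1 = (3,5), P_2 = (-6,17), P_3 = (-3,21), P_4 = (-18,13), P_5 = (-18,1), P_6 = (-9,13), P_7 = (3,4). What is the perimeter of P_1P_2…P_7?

|P_1P_2| = √((-9)² + (12)²) = √225 = 15
|P_2P_3| = √((3)² + (4)²) = √25 = 5
|P_3P_4| = √((-15)² + (-8)²) = √289 = 17
|P_4P_5| = √((0)² + (-12)²) = √144 = 12
|P_5P_6| = √((9)² + (12)²) = √225 = 15
|P_6P_7| = √((12)² + (-9)²) = √225 = 15
|P_7P_1| = √((0)² + (1)²) = √1 = 1
Perimeter = 15 + 5 + 17 + 12 + 15 + 15 + 1 = 80.

80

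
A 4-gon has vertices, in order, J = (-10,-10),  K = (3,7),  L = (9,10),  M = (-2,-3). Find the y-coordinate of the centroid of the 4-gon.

Apply Gauss's area formula. First the cross-terms c_i = x_i·y_{i+1} − x_{i+1}·y_i:
  -40, -33, -7, -10  ⇒  2A = -90, A = -45.
Then Σ (y_i + y_{i+1})·c_i = -360, so ȳ = -360 / (6·(-45)) = 4/3.

4/3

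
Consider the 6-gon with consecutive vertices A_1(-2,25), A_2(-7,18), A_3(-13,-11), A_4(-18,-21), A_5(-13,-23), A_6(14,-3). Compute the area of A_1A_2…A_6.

685.5

Apply the shoelace (surveyor's) formula: 2A = Σ (x_i·y_{i+1} − x_{i+1}·y_i), indices taken mod 6.
Cross-terms: 139, 311, 75, 141, 361, 344  ⇒  Σ = 1371
Area = |Σ|/2 = 685.5.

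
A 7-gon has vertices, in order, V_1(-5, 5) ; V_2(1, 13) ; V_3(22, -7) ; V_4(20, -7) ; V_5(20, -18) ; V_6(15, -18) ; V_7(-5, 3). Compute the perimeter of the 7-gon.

|V_1V_2| = √((6)² + (8)²) = √100 = 10
|V_2V_3| = √((21)² + (-20)²) = √841 = 29
|V_3V_4| = √((-2)² + (0)²) = √4 = 2
|V_4V_5| = √((0)² + (-11)²) = √121 = 11
|V_5V_6| = √((-5)² + (0)²) = √25 = 5
|V_6V_7| = √((-20)² + (21)²) = √841 = 29
|V_7V_1| = √((0)² + (2)²) = √4 = 2
Perimeter = 10 + 29 + 2 + 11 + 5 + 29 + 2 = 88.

88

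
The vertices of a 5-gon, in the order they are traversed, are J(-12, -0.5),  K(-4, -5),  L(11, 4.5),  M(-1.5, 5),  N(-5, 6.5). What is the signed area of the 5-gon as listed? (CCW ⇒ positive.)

J→K: (-12)(-5) − (-4)(-0.5) = 58
K→L: (-4)(4.5) − (11)(-5) = 37
L→M: (11)(5) − (-1.5)(4.5) = 61.75
M→N: (-1.5)(6.5) − (-5)(5) = 15.25
N→J: (-5)(-0.5) − (-12)(6.5) = 80.5
Σ = 252.5
Signed area = Σ/2 = 126.25 (positive ⇒ counter-clockwise traversal).

126.25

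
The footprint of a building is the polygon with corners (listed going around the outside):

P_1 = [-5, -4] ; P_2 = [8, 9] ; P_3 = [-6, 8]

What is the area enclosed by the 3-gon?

Apply Gauss's area formula: 2A = Σ (x_i·y_{i+1} − x_{i+1}·y_i), indices taken mod 3.
Σ = (-13) + (118) + (64) = 169
Area = |Σ|/2 = 84.5.

84.5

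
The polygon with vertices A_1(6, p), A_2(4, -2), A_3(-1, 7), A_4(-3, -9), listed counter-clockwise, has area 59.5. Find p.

The doubled signed area Σ (x_i y_{i+1} − x_{i+1} y_i) is linear in p.
With p=0 it equals 98; the coefficient of p is -7 (from the two edges through A_1).
So -7·p + 98 = 2·59.5 = 119 ⇒ p = -3.

-3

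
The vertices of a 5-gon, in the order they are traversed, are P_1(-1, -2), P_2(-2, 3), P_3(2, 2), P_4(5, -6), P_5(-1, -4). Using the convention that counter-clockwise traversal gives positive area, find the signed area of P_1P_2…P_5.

Apply Gauss's area formula: 2A = Σ (x_i·y_{i+1} − x_{i+1}·y_i), indices taken mod 5.
Σ = (-7) + (-10) + (-22) + (-26) + (-2) = -67
Signed area = Σ/2 = -33.5 (negative ⇒ clockwise traversal).

-33.5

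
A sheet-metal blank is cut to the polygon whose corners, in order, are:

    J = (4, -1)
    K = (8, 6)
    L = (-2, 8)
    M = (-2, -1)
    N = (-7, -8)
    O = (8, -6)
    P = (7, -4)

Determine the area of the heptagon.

Apply the surveyor's formula: 2A = Σ (x_i·y_{i+1} − x_{i+1}·y_i), indices taken mod 7.
Cross-terms: 32, 76, 18, 9, 106, 10, 9  ⇒  Σ = 260
Area = |Σ|/2 = 130.

130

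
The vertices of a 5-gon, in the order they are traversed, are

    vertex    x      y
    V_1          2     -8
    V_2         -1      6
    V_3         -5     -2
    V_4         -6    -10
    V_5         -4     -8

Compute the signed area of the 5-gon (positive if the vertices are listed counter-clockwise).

65

Cross-terms: 4, 32, 38, 8, 48  ⇒  Σ = 130
Signed area = Σ/2 = 65 (positive ⇒ counter-clockwise traversal).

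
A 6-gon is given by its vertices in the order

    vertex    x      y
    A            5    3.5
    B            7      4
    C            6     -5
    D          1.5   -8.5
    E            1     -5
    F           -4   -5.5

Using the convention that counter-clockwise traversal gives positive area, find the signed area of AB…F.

Apply the shoelace formula: 2A = Σ (x_i·y_{i+1} − x_{i+1}·y_i), indices taken mod 6.
A→B: (5)(4) − (7)(3.5) = -4.5
B→C: (7)(-5) − (6)(4) = -59
C→D: (6)(-8.5) − (1.5)(-5) = -43.5
D→E: (1.5)(-5) − (1)(-8.5) = 1
E→F: (1)(-5.5) − (-4)(-5) = -25.5
F→A: (-4)(3.5) − (5)(-5.5) = 13.5
Σ = -118
Signed area = Σ/2 = -59 (negative ⇒ clockwise traversal).

-59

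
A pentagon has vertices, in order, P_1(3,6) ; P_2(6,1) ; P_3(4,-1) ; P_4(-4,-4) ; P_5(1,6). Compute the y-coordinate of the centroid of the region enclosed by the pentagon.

Apply the shoelace formula. First the cross-terms c_i = x_i·y_{i+1} − x_{i+1}·y_i:
  -33, -10, -20, -20, -12  ⇒  2A = -95, A = -47.5.
Then Σ (y_i + y_{i+1})·c_i = -315, so ȳ = -315 / (6·(-47.5)) = 21/19.

21/19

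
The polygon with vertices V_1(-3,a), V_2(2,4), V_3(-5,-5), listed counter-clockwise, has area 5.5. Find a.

Write out the shoelace sum; only the two edges meeting at V_1 involve a:
2·Area = [((-5)·a − (-3)·(-5)) + ((-3)·4 − 2·a)] + 10
       = -7·a + -17 = 11
⇒ a = -4.

-4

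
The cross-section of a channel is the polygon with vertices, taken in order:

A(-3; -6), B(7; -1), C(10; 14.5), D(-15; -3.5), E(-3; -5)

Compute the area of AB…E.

203.25

Apply the shoelace formula: 2A = Σ (x_i·y_{i+1} − x_{i+1}·y_i), indices taken mod 5.
Cross-terms: 45, 111.5, 182.5, 64.5, 3  ⇒  Σ = 406.5
Area = |Σ|/2 = 203.25.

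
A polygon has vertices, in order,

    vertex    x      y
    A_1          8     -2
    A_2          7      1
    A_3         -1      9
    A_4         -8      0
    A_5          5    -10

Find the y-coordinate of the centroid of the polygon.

-17/42

Apply the shoelace formula. First the cross-terms c_i = x_i·y_{i+1} − x_{i+1}·y_i:
  22, 64, 72, 80, 70  ⇒  2A = 308, A = 154.
Then Σ (y_i + y_{i+1})·c_i = -374, so ȳ = -374 / (6·154) = -17/42.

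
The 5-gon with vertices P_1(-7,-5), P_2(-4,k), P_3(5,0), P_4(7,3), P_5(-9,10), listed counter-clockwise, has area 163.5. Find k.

-10

Write out the shoelace sum; only the two edges meeting at P_2 involve k:
2·Area = [((-7)·k − (-4)·(-5)) + ((-4)·0 − 5·k)] + 227
       = -12·k + 207 = 327
⇒ k = -10.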